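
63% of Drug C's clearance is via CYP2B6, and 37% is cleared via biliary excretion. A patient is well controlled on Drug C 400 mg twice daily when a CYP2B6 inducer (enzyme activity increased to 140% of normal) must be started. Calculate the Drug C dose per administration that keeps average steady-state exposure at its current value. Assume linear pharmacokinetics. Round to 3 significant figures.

CYP2B6: 0.63 × 1.4 = 0.882
Other: 0.37 (unchanged)
New clearance relative to baseline: 0.882 + 0.37 = 1.252.
Exposure is unchanged when dose changes in proportion to clearance. New dose = 400 mg × 1.252 = 501 mg.

501 mg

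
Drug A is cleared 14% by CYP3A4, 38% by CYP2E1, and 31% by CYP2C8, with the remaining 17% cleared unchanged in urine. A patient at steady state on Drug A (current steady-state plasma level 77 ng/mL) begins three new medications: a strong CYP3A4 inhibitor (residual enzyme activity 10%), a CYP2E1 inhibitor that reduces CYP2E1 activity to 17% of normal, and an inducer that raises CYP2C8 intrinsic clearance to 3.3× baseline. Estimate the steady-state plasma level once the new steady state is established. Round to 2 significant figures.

61 ng/mL

CYP3A4: 0.14 × 0.1 = 0.014
CYP2E1: 0.38 × 0.17 = 0.0646
CYP2C8: 0.31 × 3.3 = 1.023
Other: 0.17 (unchanged)
CL_new/CL_old = 0.014 + 0.0646 + 1.023 + 0.17 = 1.2716.
Dividing the baseline by the relative clearance: 77 / 1.2716 = 61 ng/mL.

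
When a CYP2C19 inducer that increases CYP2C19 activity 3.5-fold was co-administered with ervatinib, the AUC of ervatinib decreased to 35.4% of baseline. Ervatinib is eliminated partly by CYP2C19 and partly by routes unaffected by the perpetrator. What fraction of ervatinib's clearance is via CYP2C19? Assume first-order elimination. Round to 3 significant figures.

0.730

Let fm be the CYP2C19 fraction. New clearance relative to baseline = fm × 3.5 + (1 − fm).
AUC ratio = 1 / (new CL fraction), so new CL fraction = 1 / 0.354 = 2.825.
fm × 3.5 + 1 − fm = 2.825  ⇒  fm × (3.5 − 1) = 1.825  ⇒  fm = 0.730.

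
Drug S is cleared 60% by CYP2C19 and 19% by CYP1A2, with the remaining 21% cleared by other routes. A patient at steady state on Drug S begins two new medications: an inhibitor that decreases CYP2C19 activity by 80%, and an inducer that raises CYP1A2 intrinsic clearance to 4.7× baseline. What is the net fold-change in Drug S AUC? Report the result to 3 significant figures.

0.818

The CYP2C19 pathway (60% of clearance) falls to 0.2× activity: 0.6 × 0.2 = 0.12.
The CYP1A2 pathway (19% of clearance) rises to 4.7× activity: 0.19 × 4.7 = 0.893.
The remaining 21% of clearance is unaffected.
New clearance relative to baseline: 0.12 + 0.893 + 0.21 = 1.223.
AUC ∝ 1/CL: fold-change = 1 / 1.223 = 0.818.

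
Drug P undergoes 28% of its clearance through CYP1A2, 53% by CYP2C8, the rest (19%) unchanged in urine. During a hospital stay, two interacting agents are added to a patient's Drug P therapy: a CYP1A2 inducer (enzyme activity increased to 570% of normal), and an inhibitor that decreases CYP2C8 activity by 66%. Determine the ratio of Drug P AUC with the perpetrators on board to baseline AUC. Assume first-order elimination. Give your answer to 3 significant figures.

The CYP1A2 pathway (28% of clearance) increases to 5.7× activity: 0.28 × 5.7 = 1.596.
The CYP2C8 pathway (53% of clearance) falls to 0.34× activity: 0.53 × 0.34 = 0.1802.
The remaining 19% of clearance is unaffected.
New clearance relative to baseline: 1.596 + 0.1802 + 0.19 = 1.9662.
AUC ∝ 1/CL: fold-change = 1 / 1.9662 = 0.509.

0.509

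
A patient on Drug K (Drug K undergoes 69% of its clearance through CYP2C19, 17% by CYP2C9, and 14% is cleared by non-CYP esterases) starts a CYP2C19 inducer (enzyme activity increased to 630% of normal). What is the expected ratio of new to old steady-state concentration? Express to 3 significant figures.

0.215

The CYP2C19 pathway (69% of clearance) is boosted to 6.3× activity: 0.69 × 6.3 = 4.347.
CYP2C9 (17%) and the residual 14% are unaffected.
CL_new/CL_old = 4.347 + 0.17 + 0.14 = 4.657.
Steady-state concentration is inversely proportional to clearance, so the fold-change is 1 / 4.657 = 0.215.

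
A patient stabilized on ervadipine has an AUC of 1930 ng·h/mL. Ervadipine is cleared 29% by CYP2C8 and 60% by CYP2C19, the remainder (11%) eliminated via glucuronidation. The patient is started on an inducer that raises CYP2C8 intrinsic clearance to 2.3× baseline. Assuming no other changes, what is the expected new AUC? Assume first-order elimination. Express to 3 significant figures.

The CYP2C8 pathway (29% of clearance) is boosted to 2.3× activity: 0.29 × 2.3 = 0.667.
CYP2C19 (60%) and the residual 11% are unaffected.
CL_new/CL_old = 0.667 + 0.6 + 0.11 = 1.377.
With dosing unchanged, AUC scales as 1/CL: 1930 / 1.377 = 1.40 × 10³ ng·h/mL.

1.40 × 10³ ng·h/mL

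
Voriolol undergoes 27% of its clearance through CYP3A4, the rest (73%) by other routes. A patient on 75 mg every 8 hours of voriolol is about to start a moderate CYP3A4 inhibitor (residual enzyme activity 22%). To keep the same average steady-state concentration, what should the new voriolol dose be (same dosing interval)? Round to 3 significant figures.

59.2 mg

CYP3A4: 0.27 × 0.22 = 0.0594
Other: 0.73 (unchanged)
CL_new/CL_old = 0.0594 + 0.73 = 0.7894.
Exposure is unchanged when dose changes in proportion to clearance. New dose = 75 mg × 0.7894 = 59.2 mg.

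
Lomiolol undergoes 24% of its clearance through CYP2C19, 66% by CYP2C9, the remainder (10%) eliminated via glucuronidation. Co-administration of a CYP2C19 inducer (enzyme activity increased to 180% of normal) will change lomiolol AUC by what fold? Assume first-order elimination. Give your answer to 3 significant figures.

The CYP2C19 pathway (24% of clearance) is boosted to 1.8× activity: 0.24 × 1.8 = 0.432.
CYP2C9 (66%) and the residual 10% are unaffected.
Relative clearance = 0.432 + 0.66 + 0.1 = 1.192.
AUC ratio = CL_old/CL_new = 1 / 1.192 = 0.839.

0.839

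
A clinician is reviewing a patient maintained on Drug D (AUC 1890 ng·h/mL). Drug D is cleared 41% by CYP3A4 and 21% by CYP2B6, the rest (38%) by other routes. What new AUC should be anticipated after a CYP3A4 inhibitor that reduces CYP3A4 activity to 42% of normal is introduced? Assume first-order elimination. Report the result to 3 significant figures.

CYP3A4: 0.41 × 0.42 = 0.1722
CYP2B6: 0.21 (unchanged)
Other: 0.38 (unchanged)
New clearance relative to baseline: 0.1722 + 0.21 + 0.38 = 0.7622.
New AUC = baseline ÷ relative clearance = 1890 / 0.7622 = 2.48 × 10³ ng·h/mL.

2.48 × 10³ ng·h/mL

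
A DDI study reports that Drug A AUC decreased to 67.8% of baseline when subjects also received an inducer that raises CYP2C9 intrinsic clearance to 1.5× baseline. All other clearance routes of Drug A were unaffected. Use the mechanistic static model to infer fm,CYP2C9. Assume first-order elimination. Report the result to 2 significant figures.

Call the CYP2C9 fraction fm. After the interaction, CL_new/CL_old = fm × 1.5 + (1 − fm).
AUC ratio = 1 / (new CL fraction), so new CL fraction = 1 / 0.678 = 1.475.
fm × 1.5 + 1 − fm = 1.475  ⇒  fm × (1.5 − 1) = 0.4749  ⇒  fm = 0.95.

0.95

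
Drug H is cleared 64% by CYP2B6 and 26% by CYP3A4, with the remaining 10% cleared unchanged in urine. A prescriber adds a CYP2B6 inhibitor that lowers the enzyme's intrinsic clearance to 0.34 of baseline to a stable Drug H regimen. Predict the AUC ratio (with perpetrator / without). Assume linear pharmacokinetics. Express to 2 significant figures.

The CYP2B6 pathway (64% of clearance) drops to 0.34× activity: 0.64 × 0.34 = 0.2176.
CYP3A4 (26%) and the residual 10% are unaffected.
Relative clearance = 0.2176 + 0.26 + 0.1 = 0.5776.
Since AUC ∝ 1/CL, the ratio is 1 / 0.5776 = 1.7.

1.7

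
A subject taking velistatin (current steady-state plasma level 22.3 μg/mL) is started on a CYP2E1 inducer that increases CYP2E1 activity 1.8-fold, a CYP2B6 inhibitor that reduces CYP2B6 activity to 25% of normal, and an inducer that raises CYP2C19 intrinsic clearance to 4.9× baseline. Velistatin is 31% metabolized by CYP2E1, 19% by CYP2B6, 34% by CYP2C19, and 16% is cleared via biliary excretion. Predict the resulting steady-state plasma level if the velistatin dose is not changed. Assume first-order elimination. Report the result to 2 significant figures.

The CYP2E1 pathway (31% of clearance) is boosted to 1.8× activity: 0.31 × 1.8 = 0.558.
The CYP2B6 pathway (19% of clearance) falls to 0.25× activity: 0.19 × 0.25 = 0.0475.
The CYP2C19 pathway (34% of clearance) is boosted to 4.9× activity: 0.34 × 4.9 = 1.666.
Non-CYP routes (16%) are unchanged.
New clearance relative to baseline: 0.558 + 0.0475 + 1.666 + 0.16 = 2.4315.
Dividing the baseline by the relative clearance: 22.3 / 2.4315 = 9.2 μg/mL.

9.2 μg/mL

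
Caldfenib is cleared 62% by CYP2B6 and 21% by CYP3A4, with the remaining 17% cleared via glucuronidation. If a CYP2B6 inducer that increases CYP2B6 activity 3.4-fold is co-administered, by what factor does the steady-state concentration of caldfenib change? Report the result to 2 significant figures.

0.40

CYP2B6: 0.62 × 3.4 = 2.108
CYP3A4: 0.21 (unchanged)
Other: 0.17 (unchanged)
New clearance relative to baseline: 2.108 + 0.21 + 0.17 = 2.488.
Steady-state concentration ratio = CL_old/CL_new = 1 / 2.488 = 0.40.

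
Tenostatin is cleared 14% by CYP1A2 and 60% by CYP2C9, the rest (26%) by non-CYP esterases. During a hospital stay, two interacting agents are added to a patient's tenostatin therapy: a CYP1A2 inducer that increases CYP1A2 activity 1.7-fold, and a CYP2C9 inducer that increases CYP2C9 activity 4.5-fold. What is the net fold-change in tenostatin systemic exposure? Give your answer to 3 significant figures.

CYP1A2: 0.14 × 1.7 = 0.238
CYP2C9: 0.6 × 4.5 = 2.7
Other: 0.26 (unchanged)
New clearance relative to baseline: 0.238 + 2.7 + 0.26 = 3.198.
Systemic exposure ∝ 1/CL: fold-change = 1 / 3.198 = 0.313.

0.313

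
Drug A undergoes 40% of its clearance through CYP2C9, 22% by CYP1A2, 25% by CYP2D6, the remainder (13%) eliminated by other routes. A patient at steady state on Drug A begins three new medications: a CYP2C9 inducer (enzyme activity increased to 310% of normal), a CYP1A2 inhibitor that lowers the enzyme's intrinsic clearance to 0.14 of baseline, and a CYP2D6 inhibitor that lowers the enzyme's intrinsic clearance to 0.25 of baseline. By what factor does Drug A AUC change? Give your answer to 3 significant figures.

0.683

CYP2C9: 0.4 × 3.1 = 1.24
CYP1A2: 0.22 × 0.14 = 0.0308
CYP2D6: 0.25 × 0.25 = 0.0625
Other: 0.13 (unchanged)
New clearance relative to baseline: 1.24 + 0.0308 + 0.0625 + 0.13 = 1.4633.
Because AUC varies inversely with clearance, the combined effect is 1 / 1.4633 = 0.683.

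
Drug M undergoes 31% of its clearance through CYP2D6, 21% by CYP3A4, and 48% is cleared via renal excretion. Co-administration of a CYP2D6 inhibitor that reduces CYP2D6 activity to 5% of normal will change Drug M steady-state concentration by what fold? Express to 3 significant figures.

CYP2D6: 0.31 × 0.05 = 0.0155
CYP3A4: 0.21 (unchanged)
Other: 0.48 (unchanged)
CL_new/CL_old = 0.0155 + 0.21 + 0.48 = 0.7055.
Since steady-state concentration ∝ 1/CL, the ratio is 1 / 0.7055 = 1.42.

1.42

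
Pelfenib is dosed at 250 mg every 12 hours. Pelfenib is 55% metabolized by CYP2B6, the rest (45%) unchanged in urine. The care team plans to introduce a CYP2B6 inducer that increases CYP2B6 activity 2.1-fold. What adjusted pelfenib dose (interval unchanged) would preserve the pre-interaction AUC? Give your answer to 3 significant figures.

The CYP2B6 pathway (55% of clearance) rises to 2.1× activity: 0.55 × 2.1 = 1.155.
The remaining 45% of clearance is unaffected.
Relative clearance = 1.155 + 0.45 = 1.605.
Css,avg = (dose rate)/CL, so holding Css fixed requires dose ∝ CL: 250 × 1.605 = 401 mg.

401 mg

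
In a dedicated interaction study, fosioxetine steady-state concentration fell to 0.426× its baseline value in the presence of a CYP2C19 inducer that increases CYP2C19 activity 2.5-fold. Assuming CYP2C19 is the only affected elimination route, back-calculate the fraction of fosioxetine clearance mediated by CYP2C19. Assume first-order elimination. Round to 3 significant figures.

0.898

Let fm be the CYP2C19 fraction. New clearance relative to baseline = fm × 2.5 + (1 − fm).
Steady-state concentration ratio = 1 / (new CL fraction), so new CL fraction = 1 / 0.426 = 2.347.
fm × 2.5 + 1 − fm = 2.347  ⇒  fm × (2.5 − 1) = 1.347  ⇒  fm = 0.898.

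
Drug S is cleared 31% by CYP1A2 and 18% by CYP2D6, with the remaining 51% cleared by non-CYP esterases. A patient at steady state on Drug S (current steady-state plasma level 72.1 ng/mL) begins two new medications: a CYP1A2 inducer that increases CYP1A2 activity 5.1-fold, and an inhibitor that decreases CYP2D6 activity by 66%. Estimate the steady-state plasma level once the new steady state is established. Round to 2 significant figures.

CYP1A2: 0.31 × 5.1 = 1.581
CYP2D6: 0.18 × 0.34 = 0.0612
Other: 0.51 (unchanged)
New clearance relative to baseline: 1.581 + 0.0612 + 0.51 = 2.1522.
Dividing the baseline by the relative clearance: 72.1 / 2.1522 = 34 ng/mL.

34 ng/mL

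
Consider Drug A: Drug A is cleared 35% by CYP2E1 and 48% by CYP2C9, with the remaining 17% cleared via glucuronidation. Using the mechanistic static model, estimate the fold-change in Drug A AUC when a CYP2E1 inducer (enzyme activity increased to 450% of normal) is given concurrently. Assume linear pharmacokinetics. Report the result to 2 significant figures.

The CYP2E1 pathway (35% of clearance) rises to 4.5× activity: 0.35 × 4.5 = 1.575.
CYP2C9 (48%) and the residual 17% are unaffected.
New clearance relative to baseline: 1.575 + 0.48 + 0.17 = 2.225.
Since AUC ∝ 1/CL, the ratio is 1 / 2.225 = 0.45.

0.45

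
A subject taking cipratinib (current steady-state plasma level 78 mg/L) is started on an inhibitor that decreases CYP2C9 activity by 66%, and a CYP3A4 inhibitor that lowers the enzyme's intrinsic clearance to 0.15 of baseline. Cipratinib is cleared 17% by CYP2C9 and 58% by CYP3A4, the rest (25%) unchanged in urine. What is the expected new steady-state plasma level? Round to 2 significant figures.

CYP2C9: 0.17 × 0.34 = 0.0578
CYP3A4: 0.58 × 0.15 = 0.087
Other: 0.25 (unchanged)
CL_new/CL_old = 0.0578 + 0.087 + 0.25 = 0.3948.
New steady-state plasma level = 78 / 0.3948 = 2.0 × 10² mg/L (concentration scales inversely with clearance).

2.0 × 10² mg/L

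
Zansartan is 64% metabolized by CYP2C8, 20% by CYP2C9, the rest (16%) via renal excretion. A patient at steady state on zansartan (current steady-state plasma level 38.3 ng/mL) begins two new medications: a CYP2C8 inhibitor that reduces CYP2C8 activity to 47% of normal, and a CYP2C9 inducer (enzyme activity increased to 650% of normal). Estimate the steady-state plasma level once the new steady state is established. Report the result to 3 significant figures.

21.8 ng/mL

The CYP2C8 pathway (64% of clearance) drops to 0.47× activity: 0.64 × 0.47 = 0.3008.
The CYP2C9 pathway (20% of clearance) rises to 6.5× activity: 0.2 × 6.5 = 1.3.
The remaining 16% of clearance is unaffected.
CL_new/CL_old = 0.3008 + 1.3 + 0.16 = 1.7608.
New steady-state plasma level = 38.3 / 1.7608 = 21.8 ng/mL (concentration scales inversely with clearance).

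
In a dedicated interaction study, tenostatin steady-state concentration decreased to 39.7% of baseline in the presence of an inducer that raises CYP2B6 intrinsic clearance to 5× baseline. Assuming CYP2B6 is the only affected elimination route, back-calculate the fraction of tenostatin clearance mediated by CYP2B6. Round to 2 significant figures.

CL'/CL = 1 / 0.397 = 2.519
5·fm + (1 − fm) = 2.519
fm = (2.519 − 1) / (5 − 1) = 0.38

0.38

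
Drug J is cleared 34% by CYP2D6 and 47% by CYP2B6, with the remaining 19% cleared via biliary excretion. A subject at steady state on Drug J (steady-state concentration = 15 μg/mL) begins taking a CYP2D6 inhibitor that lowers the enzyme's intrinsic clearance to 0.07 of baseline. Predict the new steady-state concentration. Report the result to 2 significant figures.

22 μg/mL

The CYP2D6 pathway (34% of clearance) falls to 0.07× activity: 0.34 × 0.07 = 0.0238.
CYP2B6 (47%) and the residual 19% are unaffected.
New clearance relative to baseline: 0.0238 + 0.47 + 0.19 = 0.6838.
Steady-state concentration ∝ 1/CL, so new value = 15 / 0.6838 = 22 μg/mL.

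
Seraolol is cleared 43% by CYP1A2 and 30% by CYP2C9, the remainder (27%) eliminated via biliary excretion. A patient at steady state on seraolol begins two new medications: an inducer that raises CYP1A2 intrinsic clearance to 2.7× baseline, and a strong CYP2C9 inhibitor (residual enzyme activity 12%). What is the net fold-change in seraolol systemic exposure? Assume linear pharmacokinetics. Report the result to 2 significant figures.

The CYP1A2 pathway (43% of clearance) is boosted to 2.7× activity: 0.43 × 2.7 = 1.161.
The CYP2C9 pathway (30% of clearance) drops to 0.12× activity: 0.3 × 0.12 = 0.036.
Non-CYP routes (27%) are unchanged.
CL_new/CL_old = 1.161 + 0.036 + 0.27 = 1.467.
Systemic exposure ∝ 1/CL: fold-change = 1 / 1.467 = 0.68.

0.68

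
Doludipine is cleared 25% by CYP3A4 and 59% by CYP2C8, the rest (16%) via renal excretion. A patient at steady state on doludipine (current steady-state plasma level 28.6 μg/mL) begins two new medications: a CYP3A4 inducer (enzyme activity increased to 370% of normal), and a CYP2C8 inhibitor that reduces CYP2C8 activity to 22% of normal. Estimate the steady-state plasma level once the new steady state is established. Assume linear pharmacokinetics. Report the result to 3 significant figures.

The CYP3A4 pathway (25% of clearance) increases to 3.7× activity: 0.25 × 3.7 = 0.925.
The CYP2C8 pathway (59% of clearance) is reduced to 0.22× activity: 0.59 × 0.22 = 0.1298.
The remaining 16% of clearance is unaffected.
Relative clearance = 0.925 + 0.1298 + 0.16 = 1.2148.
Dividing the baseline by the relative clearance: 28.6 / 1.2148 = 23.5 μg/mL.

23.5 μg/mL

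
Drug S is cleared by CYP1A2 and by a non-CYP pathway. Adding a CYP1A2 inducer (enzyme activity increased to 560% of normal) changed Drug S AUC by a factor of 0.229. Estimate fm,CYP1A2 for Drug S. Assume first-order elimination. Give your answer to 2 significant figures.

Call the CYP1A2 fraction fm. After the interaction, CL_new/CL_old = fm × 5.6 + (1 − fm).
AUC ratio = 1 / (new CL fraction), so new CL fraction = 1 / 0.229 = 4.367.
fm × 5.6 + 1 − fm = 4.367  ⇒  fm × (5.6 − 1) = 3.367  ⇒  fm = 0.73.

0.73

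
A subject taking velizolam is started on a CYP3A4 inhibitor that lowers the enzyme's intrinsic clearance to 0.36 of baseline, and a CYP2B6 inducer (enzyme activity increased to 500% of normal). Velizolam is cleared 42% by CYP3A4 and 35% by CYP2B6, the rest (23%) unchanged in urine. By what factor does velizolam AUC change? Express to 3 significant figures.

The CYP3A4 pathway (42% of clearance) is reduced to 0.36× activity: 0.42 × 0.36 = 0.1512.
The CYP2B6 pathway (35% of clearance) rises to 5× activity: 0.35 × 5 = 1.75.
Non-CYP routes (23%) are unchanged.
Relative clearance = 0.1512 + 1.75 + 0.23 = 2.1312.
Net AUC ratio = 1 / 2.1312 = 0.469.

0.469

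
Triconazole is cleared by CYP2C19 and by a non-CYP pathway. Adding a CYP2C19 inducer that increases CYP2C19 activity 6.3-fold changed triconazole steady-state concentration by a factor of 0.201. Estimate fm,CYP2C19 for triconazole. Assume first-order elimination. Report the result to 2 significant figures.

Write x for the fraction cleared via CYP2C19. The observed steady-state concentration change means clearance rose to 1/0.201 = 4.975 of baseline.
Only the CYP2C19 route changed, so 4.975 = x·6.3 + (1 − x), giving x = 0.75.

0.75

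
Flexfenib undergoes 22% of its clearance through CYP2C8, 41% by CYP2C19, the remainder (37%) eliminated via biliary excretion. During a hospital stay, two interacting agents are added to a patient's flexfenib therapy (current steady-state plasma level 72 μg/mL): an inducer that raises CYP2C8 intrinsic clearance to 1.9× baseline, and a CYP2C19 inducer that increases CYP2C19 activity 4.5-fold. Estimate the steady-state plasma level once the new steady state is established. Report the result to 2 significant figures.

The CYP2C8 pathway (22% of clearance) rises to 1.9× activity: 0.22 × 1.9 = 0.418.
The CYP2C19 pathway (41% of clearance) is boosted to 4.5× activity: 0.41 × 4.5 = 1.845.
Non-CYP routes (37%) are unchanged.
CL_new/CL_old = 0.418 + 1.845 + 0.37 = 2.633.
Dividing the baseline by the relative clearance: 72 / 2.633 = 27 μg/mL.

27 μg/mL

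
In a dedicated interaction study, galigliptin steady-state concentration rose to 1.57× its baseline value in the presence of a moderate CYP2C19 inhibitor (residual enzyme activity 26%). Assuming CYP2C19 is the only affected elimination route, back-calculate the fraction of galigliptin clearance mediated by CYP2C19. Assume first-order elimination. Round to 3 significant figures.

0.491

Let fm be the CYP2C19 fraction. New clearance relative to baseline = fm × 0.26 + (1 − fm).
Steady-state concentration ratio = 1 / (new CL fraction), so new CL fraction = 1 / 1.57 = 0.6369.
fm × 0.26 + 1 − fm = 0.6369  ⇒  fm × (0.26 − 1) = −0.3631  ⇒  fm = 0.491.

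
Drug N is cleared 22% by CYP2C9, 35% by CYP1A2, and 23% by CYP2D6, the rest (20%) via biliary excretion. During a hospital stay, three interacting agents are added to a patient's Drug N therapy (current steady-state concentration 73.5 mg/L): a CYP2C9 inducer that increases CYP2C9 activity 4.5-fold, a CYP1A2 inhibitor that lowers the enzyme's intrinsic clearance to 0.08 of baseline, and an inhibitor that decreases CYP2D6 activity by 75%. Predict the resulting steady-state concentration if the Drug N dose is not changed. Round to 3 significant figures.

57.6 mg/L

CYP2C9: 0.22 × 4.5 = 0.99
CYP1A2: 0.35 × 0.08 = 0.028
CYP2D6: 0.23 × 0.25 = 0.0575
Other: 0.2 (unchanged)
New clearance relative to baseline: 0.99 + 0.028 + 0.0575 + 0.2 = 1.2755.
New steady-state concentration = 73.5 / 1.2755 = 57.6 mg/L (concentration scales inversely with clearance).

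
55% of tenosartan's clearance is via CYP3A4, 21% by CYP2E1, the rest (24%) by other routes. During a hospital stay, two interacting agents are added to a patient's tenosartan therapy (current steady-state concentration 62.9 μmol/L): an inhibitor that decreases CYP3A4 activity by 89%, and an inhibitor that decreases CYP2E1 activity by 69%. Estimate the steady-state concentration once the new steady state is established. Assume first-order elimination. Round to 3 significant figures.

The CYP3A4 pathway (55% of clearance) is reduced to 0.11× activity: 0.55 × 0.11 = 0.0605.
The CYP2E1 pathway (21% of clearance) drops to 0.31× activity: 0.21 × 0.31 = 0.0651.
Non-CYP routes (24%) are unchanged.
New clearance relative to baseline: 0.0605 + 0.0651 + 0.24 = 0.3656.
Dividing the baseline by the relative clearance: 62.9 / 0.3656 = 172 μmol/L.

172 μmol/L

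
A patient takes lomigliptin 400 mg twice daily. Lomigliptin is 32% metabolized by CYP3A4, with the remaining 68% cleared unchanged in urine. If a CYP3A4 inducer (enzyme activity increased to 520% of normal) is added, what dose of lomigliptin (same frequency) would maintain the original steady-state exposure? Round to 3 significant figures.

938 mg

The CYP3A4 pathway (32% of clearance) increases to 5.2× activity: 0.32 × 5.2 = 1.664.
The remaining 68% of clearance is unaffected.
Relative clearance = 1.664 + 0.68 = 2.344.
To maintain the same steady-state level, dose must scale with clearance: new dose = 400 × 2.344 = 938 mg.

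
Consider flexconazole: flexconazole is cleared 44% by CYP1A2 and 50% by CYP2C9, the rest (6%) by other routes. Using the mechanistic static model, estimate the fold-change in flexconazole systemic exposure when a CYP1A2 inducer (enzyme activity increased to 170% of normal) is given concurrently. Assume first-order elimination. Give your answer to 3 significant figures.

CYP1A2: 0.44 × 1.7 = 0.748
CYP2C9: 0.5 (unchanged)
Other: 0.06 (unchanged)
Relative clearance = 0.748 + 0.5 + 0.06 = 1.308.
Systemic exposure ratio = CL_old/CL_new = 1 / 1.308 = 0.765.

0.765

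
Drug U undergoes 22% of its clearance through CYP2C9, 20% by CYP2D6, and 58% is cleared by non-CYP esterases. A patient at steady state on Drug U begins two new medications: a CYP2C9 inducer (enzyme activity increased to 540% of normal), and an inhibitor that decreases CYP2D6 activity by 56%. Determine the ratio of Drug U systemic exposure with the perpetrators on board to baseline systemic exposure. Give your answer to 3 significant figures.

CYP2C9: 0.22 × 5.4 = 1.188
CYP2D6: 0.2 × 0.44 = 0.088
Other: 0.58 (unchanged)
Relative clearance = 1.188 + 0.088 + 0.58 = 1.856.
Systemic exposure ∝ 1/CL: fold-change = 1 / 1.856 = 0.539.

0.539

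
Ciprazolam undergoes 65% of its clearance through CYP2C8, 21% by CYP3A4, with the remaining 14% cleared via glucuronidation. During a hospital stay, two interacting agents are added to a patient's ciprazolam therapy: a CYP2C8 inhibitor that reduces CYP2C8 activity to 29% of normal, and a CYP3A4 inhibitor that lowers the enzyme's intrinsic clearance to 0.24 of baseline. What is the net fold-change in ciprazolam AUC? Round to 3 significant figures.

2.64

The CYP2C8 pathway (65% of clearance) falls to 0.29× activity: 0.65 × 0.29 = 0.1885.
The CYP3A4 pathway (21% of clearance) drops to 0.24× activity: 0.21 × 0.24 = 0.0504.
Non-CYP routes (14%) are unchanged.
New clearance relative to baseline: 0.1885 + 0.0504 + 0.14 = 0.3789.
Because AUC varies inversely with clearance, the combined effect is 1 / 0.3789 = 2.64.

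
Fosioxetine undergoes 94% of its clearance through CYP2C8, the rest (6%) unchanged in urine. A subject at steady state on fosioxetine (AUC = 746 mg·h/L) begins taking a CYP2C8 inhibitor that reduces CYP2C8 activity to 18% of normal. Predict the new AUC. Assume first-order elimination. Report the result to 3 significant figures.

3.25 × 10³ mg·h/L

CYP2C8: 0.94 × 0.18 = 0.1692
Other: 0.06 (unchanged)
New clearance relative to baseline: 0.1692 + 0.06 = 0.2292.
New AUC = baseline ÷ relative clearance = 746 / 0.2292 = 3.25 × 10³ mg·h/L.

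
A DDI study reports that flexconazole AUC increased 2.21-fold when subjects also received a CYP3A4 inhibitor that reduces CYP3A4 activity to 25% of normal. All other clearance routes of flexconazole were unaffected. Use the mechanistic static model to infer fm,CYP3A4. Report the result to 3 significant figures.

0.730

Let x = fm,CYP3A4. Because AUC ∝ 1/CL, relative clearance fell to 1/2.21 = 0.4525.
Only the CYP3A4 route changed, so 0.4525 = x·0.25 + (1 − x), giving x = 0.730.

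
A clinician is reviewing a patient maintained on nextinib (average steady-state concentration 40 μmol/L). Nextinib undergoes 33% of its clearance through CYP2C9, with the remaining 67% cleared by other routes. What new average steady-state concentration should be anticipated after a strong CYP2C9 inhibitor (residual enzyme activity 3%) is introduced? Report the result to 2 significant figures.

CYP2C9: 0.33 × 0.03 = 0.0099
Other: 0.67 (unchanged)
Relative clearance = 0.0099 + 0.67 = 0.6799.
Average steady-state concentration ∝ 1/CL, so new value = 40 / 0.6799 = 59 μmol/L.

59 μmol/L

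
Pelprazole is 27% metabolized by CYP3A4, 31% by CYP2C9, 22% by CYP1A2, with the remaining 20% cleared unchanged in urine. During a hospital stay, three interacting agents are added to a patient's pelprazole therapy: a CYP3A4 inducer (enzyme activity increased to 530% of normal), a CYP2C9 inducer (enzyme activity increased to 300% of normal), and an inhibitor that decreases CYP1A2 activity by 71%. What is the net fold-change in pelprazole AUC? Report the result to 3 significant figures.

CYP3A4: 0.27 × 5.3 = 1.431
CYP2C9: 0.31 × 3 = 0.93
CYP1A2: 0.22 × 0.29 = 0.0638
Other: 0.2 (unchanged)
CL_new/CL_old = 1.431 + 0.93 + 0.0638 + 0.2 = 2.6248.
Net AUC ratio = 1 / 2.6248 = 0.381.

0.381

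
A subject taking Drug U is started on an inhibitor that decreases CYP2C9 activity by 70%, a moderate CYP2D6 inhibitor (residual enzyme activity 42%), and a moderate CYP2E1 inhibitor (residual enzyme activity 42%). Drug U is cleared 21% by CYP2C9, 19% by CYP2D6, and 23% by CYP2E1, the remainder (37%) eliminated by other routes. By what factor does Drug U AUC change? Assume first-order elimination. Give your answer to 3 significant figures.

1.64

The CYP2C9 pathway (21% of clearance) is reduced to 0.3× activity: 0.21 × 0.3 = 0.063.
The CYP2D6 pathway (19% of clearance) is reduced to 0.42× activity: 0.19 × 0.42 = 0.0798.
The CYP2E1 pathway (23% of clearance) falls to 0.42× activity: 0.23 × 0.42 = 0.0966.
The remaining 37% of clearance is unaffected.
New clearance relative to baseline: 0.063 + 0.0798 + 0.0966 + 0.37 = 0.6094.
Net AUC ratio = 1 / 0.6094 = 1.64.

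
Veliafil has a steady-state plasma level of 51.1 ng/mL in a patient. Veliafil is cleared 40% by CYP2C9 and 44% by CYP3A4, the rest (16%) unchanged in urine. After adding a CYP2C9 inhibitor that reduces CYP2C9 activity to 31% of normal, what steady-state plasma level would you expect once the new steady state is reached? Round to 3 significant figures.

The CYP2C9 pathway (40% of clearance) drops to 0.31× activity: 0.4 × 0.31 = 0.124.
CYP3A4 (44%) and the residual 16% are unaffected.
New clearance relative to baseline: 0.124 + 0.44 + 0.16 = 0.724.
With dosing unchanged, steady-state plasma level scales as 1/CL: 51.1 / 0.724 = 70.6 ng/mL.

70.6 ng/mL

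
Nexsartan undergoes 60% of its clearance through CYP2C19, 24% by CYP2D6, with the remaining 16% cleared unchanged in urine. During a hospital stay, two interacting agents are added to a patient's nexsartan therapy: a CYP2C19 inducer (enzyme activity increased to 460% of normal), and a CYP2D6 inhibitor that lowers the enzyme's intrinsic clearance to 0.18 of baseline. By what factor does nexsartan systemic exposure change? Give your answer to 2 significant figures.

The CYP2C19 pathway (60% of clearance) is boosted to 4.6× activity: 0.6 × 4.6 = 2.76.
The CYP2D6 pathway (24% of clearance) is reduced to 0.18× activity: 0.24 × 0.18 = 0.0432.
The remaining 16% of clearance is unaffected.
CL_new/CL_old = 2.76 + 0.0432 + 0.16 = 2.9632.
Systemic exposure ∝ 1/CL: fold-change = 1 / 2.9632 = 0.34.

0.34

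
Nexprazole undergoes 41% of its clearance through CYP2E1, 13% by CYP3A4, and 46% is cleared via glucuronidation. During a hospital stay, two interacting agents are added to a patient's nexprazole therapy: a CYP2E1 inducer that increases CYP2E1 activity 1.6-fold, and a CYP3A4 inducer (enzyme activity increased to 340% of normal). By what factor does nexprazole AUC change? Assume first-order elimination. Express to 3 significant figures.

0.642

The CYP2E1 pathway (41% of clearance) is boosted to 1.6× activity: 0.41 × 1.6 = 0.656.
The CYP3A4 pathway (13% of clearance) is boosted to 3.4× activity: 0.13 × 3.4 = 0.442.
Non-CYP routes (46%) are unchanged.
New clearance relative to baseline: 0.656 + 0.442 + 0.46 = 1.558.
Net AUC ratio = 1 / 1.558 = 0.642.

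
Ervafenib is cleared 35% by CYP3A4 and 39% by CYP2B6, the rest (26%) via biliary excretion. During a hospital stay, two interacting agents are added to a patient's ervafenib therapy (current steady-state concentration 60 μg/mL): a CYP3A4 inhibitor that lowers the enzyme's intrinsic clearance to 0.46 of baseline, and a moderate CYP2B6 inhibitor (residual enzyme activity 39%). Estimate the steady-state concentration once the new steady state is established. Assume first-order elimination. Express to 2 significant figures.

1.0 × 10² μg/mL

The CYP3A4 pathway (35% of clearance) drops to 0.46× activity: 0.35 × 0.46 = 0.161.
The CYP2B6 pathway (39% of clearance) is reduced to 0.39× activity: 0.39 × 0.39 = 0.1521.
Non-CYP routes (26%) are unchanged.
New clearance relative to baseline: 0.161 + 0.1521 + 0.26 = 0.5731.
Steady-state concentration ∝ 1/CL: new value = 60 / 0.5731 = 1.0 × 10² μg/mL.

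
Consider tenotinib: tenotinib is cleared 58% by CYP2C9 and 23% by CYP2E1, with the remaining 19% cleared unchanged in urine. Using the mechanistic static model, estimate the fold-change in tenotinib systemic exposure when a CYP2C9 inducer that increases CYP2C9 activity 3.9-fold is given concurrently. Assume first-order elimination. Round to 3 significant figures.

0.373

The CYP2C9 pathway (58% of clearance) increases to 3.9× activity: 0.58 × 3.9 = 2.262.
CYP2E1 (23%) and the residual 19% are unaffected.
Relative clearance = 2.262 + 0.23 + 0.19 = 2.682.
Systemic exposure ratio = CL_old/CL_new = 1 / 2.682 = 0.373.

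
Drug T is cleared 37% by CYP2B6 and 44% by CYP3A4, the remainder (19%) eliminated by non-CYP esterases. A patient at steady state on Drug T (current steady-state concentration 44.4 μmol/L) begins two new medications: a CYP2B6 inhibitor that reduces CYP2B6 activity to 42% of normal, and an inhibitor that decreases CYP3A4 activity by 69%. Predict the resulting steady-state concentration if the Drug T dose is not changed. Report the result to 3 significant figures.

The CYP2B6 pathway (37% of clearance) is reduced to 0.42× activity: 0.37 × 0.42 = 0.1554.
The CYP3A4 pathway (44% of clearance) is reduced to 0.31× activity: 0.44 × 0.31 = 0.1364.
Non-CYP routes (19%) are unchanged.
CL_new/CL_old = 0.1554 + 0.1364 + 0.19 = 0.4818.
Dividing the baseline by the relative clearance: 44.4 / 0.4818 = 92.2 μmol/L.

92.2 μmol/L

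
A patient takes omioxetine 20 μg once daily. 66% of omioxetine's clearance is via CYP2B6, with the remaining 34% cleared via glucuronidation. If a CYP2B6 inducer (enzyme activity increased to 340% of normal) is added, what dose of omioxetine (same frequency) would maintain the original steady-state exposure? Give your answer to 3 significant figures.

51.7 μg

The CYP2B6 pathway (66% of clearance) increases to 3.4× activity: 0.66 × 3.4 = 2.244.
The remaining 34% of clearance is unaffected.
Relative clearance = 2.244 + 0.34 = 2.584.
Exposure is unchanged when dose changes in proportion to clearance. New dose = 20 μg × 2.584 = 51.7 μg.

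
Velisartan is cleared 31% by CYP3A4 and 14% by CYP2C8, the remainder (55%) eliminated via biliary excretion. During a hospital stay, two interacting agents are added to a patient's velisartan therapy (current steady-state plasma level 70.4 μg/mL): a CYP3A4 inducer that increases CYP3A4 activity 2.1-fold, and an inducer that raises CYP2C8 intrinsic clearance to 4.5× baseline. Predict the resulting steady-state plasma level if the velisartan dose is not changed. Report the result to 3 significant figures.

CYP3A4: 0.31 × 2.1 = 0.651
CYP2C8: 0.14 × 4.5 = 0.63
Other: 0.55 (unchanged)
CL_new/CL_old = 0.651 + 0.63 + 0.55 = 1.831.
Dividing the baseline by the relative clearance: 70.4 / 1.831 = 38.4 μg/mL.

38.4 μg/mL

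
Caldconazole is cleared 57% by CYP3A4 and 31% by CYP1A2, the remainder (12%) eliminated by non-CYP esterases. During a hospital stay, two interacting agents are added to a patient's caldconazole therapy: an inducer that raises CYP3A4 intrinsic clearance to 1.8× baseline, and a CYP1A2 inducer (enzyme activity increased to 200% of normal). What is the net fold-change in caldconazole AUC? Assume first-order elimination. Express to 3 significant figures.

The CYP3A4 pathway (57% of clearance) is boosted to 1.8× activity: 0.57 × 1.8 = 1.026.
The CYP1A2 pathway (31% of clearance) is boosted to 2× activity: 0.31 × 2 = 0.62.
The remaining 12% of clearance is unaffected.
CL_new/CL_old = 1.026 + 0.62 + 0.12 = 1.766.
Net AUC ratio = 1 / 1.766 = 0.566.

0.566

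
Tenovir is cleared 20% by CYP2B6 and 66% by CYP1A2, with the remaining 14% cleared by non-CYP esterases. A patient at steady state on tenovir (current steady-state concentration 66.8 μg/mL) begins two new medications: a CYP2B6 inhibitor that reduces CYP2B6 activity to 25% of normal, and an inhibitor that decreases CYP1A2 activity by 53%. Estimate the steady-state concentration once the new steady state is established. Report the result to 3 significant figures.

134 μg/mL

The CYP2B6 pathway (20% of clearance) drops to 0.25× activity: 0.2 × 0.25 = 0.05.
The CYP1A2 pathway (66% of clearance) drops to 0.47× activity: 0.66 × 0.47 = 0.3102.
The remaining 14% of clearance is unaffected.
New clearance relative to baseline: 0.05 + 0.3102 + 0.14 = 0.5002.
New steady-state concentration = 66.8 / 0.5002 = 134 μg/mL (concentration scales inversely with clearance).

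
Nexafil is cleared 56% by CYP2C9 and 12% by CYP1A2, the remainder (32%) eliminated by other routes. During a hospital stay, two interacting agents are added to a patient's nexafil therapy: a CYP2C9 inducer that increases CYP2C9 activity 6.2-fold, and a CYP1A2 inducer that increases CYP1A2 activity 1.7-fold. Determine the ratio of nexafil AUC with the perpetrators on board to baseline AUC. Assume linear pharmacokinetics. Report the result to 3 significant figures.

The CYP2C9 pathway (56% of clearance) increases to 6.2× activity: 0.56 × 6.2 = 3.472.
The CYP1A2 pathway (12% of clearance) is boosted to 1.7× activity: 0.12 × 1.7 = 0.204.
The remaining 32% of clearance is unaffected.
New clearance relative to baseline: 3.472 + 0.204 + 0.32 = 3.996.
AUC ∝ 1/CL: fold-change = 1 / 3.996 = 0.250.

0.250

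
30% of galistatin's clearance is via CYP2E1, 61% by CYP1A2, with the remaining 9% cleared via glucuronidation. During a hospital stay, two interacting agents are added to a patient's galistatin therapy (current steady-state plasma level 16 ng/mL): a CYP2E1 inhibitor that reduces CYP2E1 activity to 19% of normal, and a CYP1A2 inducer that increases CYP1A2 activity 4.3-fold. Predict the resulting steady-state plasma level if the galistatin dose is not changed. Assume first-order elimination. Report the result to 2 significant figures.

The CYP2E1 pathway (30% of clearance) drops to 0.19× activity: 0.3 × 0.19 = 0.057.
The CYP1A2 pathway (61% of clearance) increases to 4.3× activity: 0.61 × 4.3 = 2.623.
Non-CYP routes (9%) are unchanged.
CL_new/CL_old = 0.057 + 2.623 + 0.09 = 2.77.
New steady-state plasma level = 16 / 2.77 = 5.8 ng/mL (concentration scales inversely with clearance).

5.8 ng/mL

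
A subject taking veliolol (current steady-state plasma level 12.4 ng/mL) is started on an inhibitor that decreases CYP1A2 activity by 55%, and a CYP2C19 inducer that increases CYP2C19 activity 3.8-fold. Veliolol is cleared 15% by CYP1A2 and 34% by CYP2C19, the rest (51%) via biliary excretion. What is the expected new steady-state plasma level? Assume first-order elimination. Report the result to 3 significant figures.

The CYP1A2 pathway (15% of clearance) is reduced to 0.45× activity: 0.15 × 0.45 = 0.0675.
The CYP2C19 pathway (34% of clearance) rises to 3.8× activity: 0.34 × 3.8 = 1.292.
Non-CYP routes (51%) are unchanged.
New clearance relative to baseline: 0.0675 + 1.292 + 0.51 = 1.8695.
New steady-state plasma level = 12.4 / 1.8695 = 6.63 ng/mL (concentration scales inversely with clearance).

6.63 ng/mL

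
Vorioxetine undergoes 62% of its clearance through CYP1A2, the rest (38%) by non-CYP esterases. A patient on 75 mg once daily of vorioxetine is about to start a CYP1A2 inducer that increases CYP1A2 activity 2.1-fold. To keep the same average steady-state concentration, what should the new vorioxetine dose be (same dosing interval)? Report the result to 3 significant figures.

CYP1A2: 0.62 × 2.1 = 1.302
Other: 0.38 (unchanged)
New clearance relative to baseline: 1.302 + 0.38 = 1.682.
Exposure is unchanged when dose changes in proportion to clearance. New dose = 75 mg × 1.682 = 126 mg.

126 mg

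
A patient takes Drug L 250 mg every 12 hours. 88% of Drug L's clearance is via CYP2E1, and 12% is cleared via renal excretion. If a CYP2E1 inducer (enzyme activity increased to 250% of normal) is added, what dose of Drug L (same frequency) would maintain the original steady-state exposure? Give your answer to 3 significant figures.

580 mg

The CYP2E1 pathway (88% of clearance) rises to 2.5× activity: 0.88 × 2.5 = 2.2.
Non-CYP routes (12%) are unchanged.
Relative clearance = 2.2 + 0.12 = 2.32.
To maintain the same steady-state level, dose must scale with clearance: new dose = 250 × 2.32 = 580 mg.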